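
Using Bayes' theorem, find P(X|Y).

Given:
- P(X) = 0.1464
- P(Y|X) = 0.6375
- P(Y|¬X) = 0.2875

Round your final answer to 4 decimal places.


Bayes' theorem: P(X|Y) = P(Y|X) × P(X) / P(Y)

Step 1: Calculate P(Y) using law of total probability
P(Y) = P(Y|X)P(X) + P(Y|¬X)P(¬X)
     = 0.6375 × 0.1464 + 0.2875 × 0.8536
     = 0.09333000 + 0.24541000
     = 0.33874000

Step 2: Apply Bayes' theorem
P(X|Y) = P(Y|X) × P(X) / P(Y)
       = 0.09333000 / 0.33874000
       = 0.2755


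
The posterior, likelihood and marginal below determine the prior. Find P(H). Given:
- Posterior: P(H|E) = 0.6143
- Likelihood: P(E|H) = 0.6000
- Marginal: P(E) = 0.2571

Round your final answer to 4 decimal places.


From Bayes' theorem: P(H|E) = P(E|H) × P(H) / P(E)

Rearranging for P(H):
P(H) = P(H|E) × P(E) / P(E|H)
     = 0.6143 × 0.2571 / 0.6000
     = 0.15793653 / 0.6000
     = 0.2632


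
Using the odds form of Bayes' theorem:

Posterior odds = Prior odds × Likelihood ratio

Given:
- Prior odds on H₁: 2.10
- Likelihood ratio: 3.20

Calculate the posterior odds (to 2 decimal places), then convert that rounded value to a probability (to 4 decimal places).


Step 1: Calculate posterior odds
Posterior odds = Prior odds × LR
               = 2.10 × 3.20
               = 6.72

Step 2: Convert to probability
P(H₁|E) = Posterior odds / (1 + Posterior odds)
       = 6.72 / (1 + 6.72)
       = 6.72 / 7.72
       = 0.8705

The evidence increased P(H₁) from 0.6774 to 0.8705.


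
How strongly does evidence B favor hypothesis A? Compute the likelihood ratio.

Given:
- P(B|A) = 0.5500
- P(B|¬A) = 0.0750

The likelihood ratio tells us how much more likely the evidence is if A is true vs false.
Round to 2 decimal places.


Likelihood Ratio (LR) = P(B|A) / P(B|¬A)

LR = 0.5500 / 0.0750
   = 7.33

The evidence is 7.33 times more likely if A is true than if A is false.
LR > 1, so observing B raises the odds in favor of A.


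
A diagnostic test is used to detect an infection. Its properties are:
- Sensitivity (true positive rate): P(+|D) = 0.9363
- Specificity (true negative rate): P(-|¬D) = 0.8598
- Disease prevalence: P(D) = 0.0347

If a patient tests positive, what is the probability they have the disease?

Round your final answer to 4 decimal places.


Let D = has disease, + = positive test

Given:
- P(D) = 0.0347 (prevalence)
- P(+|D) = 0.9363 (sensitivity)
- P(-|¬D) = 0.8598 (specificity)
- P(+|¬D) = 0.1402 (false positive rate = 1 - specificity)

Step 1: Find P(+)
P(+) = P(+|D)P(D) + P(+|¬D)P(¬D)
     = 0.9363 × 0.0347 + 0.1402 × 0.9653
     = 0.03248961 + 0.13533506
     = 0.16782467

Step 2: Apply Bayes' theorem for P(D|+)
P(D|+) = P(+|D)P(D) / P(+)
       = 0.03248961 / 0.16782467
       = 0.1936


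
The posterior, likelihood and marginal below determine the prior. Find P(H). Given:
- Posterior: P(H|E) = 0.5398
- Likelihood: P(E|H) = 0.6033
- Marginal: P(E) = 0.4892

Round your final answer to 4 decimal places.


From Bayes' theorem: P(H|E) = P(E|H) × P(H) / P(E)

Rearranging for P(H):
P(H) = P(H|E) × P(E) / P(E|H)
     = 0.5398 × 0.4892 / 0.6033
     = 0.26407016 / 0.6033
     = 0.4377


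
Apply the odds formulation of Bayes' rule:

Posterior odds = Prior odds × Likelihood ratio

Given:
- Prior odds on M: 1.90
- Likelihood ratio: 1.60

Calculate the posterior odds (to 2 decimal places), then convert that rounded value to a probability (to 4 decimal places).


Step 1: Calculate posterior odds
Posterior odds = Prior odds × LR
               = 1.90 × 1.60
               = 3.04

Step 2: Convert to probability
P(M|E) = Posterior odds / (1 + Posterior odds)
       = 3.04 / (1 + 3.04)
       = 3.04 / 4.04
       = 0.7525

The evidence increased P(M) from 0.6552 to 0.7525.


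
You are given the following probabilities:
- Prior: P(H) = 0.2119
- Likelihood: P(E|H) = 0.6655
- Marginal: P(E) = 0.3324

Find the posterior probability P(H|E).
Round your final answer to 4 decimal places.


Using Bayes' theorem:

P(H|E) = P(E|H) × P(H) / P(E)
       = 0.6655 × 0.2119 / 0.3324
       = 0.14101945 / 0.3324
       = 0.4242

The evidence strengthens our belief in H.
Prior: 0.2119 → Posterior: 0.4242


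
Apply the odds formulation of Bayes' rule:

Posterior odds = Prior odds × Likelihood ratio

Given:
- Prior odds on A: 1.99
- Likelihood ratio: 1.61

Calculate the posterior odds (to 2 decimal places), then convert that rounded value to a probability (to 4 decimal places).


Step 1: Calculate posterior odds
Posterior odds = Prior odds × LR
               = 1.99 × 1.61
               = 3.20

Step 2: Convert to probability
P(A|E) = Posterior odds / (1 + Posterior odds)
       = 3.20 / (1 + 3.20)
       = 3.20 / 4.20
       = 0.7619

The evidence increased P(A) from 0.6656 to 0.7619.


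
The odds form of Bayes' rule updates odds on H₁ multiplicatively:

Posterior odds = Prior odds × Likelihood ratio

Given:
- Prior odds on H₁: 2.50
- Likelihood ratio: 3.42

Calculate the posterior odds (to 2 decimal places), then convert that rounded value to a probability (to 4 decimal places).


Step 1: Calculate posterior odds
Posterior odds = Prior odds × LR
               = 2.50 × 3.42
               = 8.55

Step 2: Convert to probability
P(H₁|E) = Posterior odds / (1 + Posterior odds)
       = 8.55 / (1 + 8.55)
       = 8.55 / 9.55
       = 0.8953

The evidence increased P(H₁) from 0.7143 to 0.8953.


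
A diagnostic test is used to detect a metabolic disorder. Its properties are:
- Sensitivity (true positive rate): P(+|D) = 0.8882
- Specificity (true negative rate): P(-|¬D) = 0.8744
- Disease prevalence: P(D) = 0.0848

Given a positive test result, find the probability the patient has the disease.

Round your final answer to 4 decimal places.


Let D = has disease, + = positive test

Given:
- P(D) = 0.0848 (prevalence)
- P(+|D) = 0.8882 (sensitivity)
- P(-|¬D) = 0.8744 (specificity)
- P(+|¬D) = 0.1256 (false positive rate = 1 - specificity)

Step 1: Find P(+)
P(+) = P(+|D)P(D) + P(+|¬D)P(¬D)
     = 0.8882 × 0.0848 + 0.1256 × 0.9152
     = 0.07531936 + 0.11494912
     = 0.19026848

Step 2: Apply Bayes' theorem for P(D|+)
P(D|+) = P(+|D)P(D) / P(+)
       = 0.07531936 / 0.19026848
       = 0.3959


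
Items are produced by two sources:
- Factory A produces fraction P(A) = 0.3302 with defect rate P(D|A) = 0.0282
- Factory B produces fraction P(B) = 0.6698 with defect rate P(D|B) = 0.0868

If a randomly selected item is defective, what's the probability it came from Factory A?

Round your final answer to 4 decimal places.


Let A = from Factory A, D = defective

Given:
- P(A) = 0.3302, P(B) = 0.6698
- P(D|A) = 0.0282, P(D|B) = 0.0868

Step 1: Find P(D)
P(D) = P(D|A)P(A) + P(D|B)P(B)
     = 0.0282 × 0.3302 + 0.0868 × 0.6698
     = 0.00931164 + 0.05813864
     = 0.06745028

Step 2: Apply Bayes' theorem
P(A|D) = P(D|A)P(A) / P(D)
       = 0.00931164 / 0.06745028
       = 0.1381


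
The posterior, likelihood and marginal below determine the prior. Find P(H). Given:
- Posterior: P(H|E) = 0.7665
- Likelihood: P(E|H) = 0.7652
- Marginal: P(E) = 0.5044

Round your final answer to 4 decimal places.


From Bayes' theorem: P(H|E) = P(E|H) × P(H) / P(E)

Rearranging for P(H):
P(H) = P(H|E) × P(E) / P(E|H)
     = 0.7665 × 0.5044 / 0.7652
     = 0.38662260 / 0.7652
     = 0.5053


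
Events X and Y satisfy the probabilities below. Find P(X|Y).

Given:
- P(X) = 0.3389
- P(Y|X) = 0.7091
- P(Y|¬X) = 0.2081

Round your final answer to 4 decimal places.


Bayes' theorem: P(X|Y) = P(Y|X) × P(X) / P(Y)

Step 1: Calculate P(Y) using law of total probability
P(Y) = P(Y|X)P(X) + P(Y|¬X)P(¬X)
     = 0.7091 × 0.3389 + 0.2081 × 0.6611
     = 0.24031399 + 0.13757491
     = 0.37788890

Step 2: Apply Bayes' theorem
P(X|Y) = P(Y|X) × P(X) / P(Y)
       = 0.24031399 / 0.37788890
       = 0.6359


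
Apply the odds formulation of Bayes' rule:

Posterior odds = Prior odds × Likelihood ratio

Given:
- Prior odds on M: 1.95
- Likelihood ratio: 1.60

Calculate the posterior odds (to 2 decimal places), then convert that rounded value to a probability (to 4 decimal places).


Step 1: Calculate posterior odds
Posterior odds = Prior odds × LR
               = 1.95 × 1.60
               = 3.12

Step 2: Convert to probability
P(M|E) = Posterior odds / (1 + Posterior odds)
       = 3.12 / (1 + 3.12)
       = 3.12 / 4.12
       = 0.7573

The evidence increased P(M) from 0.6610 to 0.7573.


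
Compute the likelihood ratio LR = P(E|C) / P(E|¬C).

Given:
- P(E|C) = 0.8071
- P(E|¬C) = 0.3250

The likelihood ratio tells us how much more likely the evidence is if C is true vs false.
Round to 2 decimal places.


Likelihood Ratio (LR) = P(E|C) / P(E|¬C)

LR = 0.8071 / 0.3250
   = 2.48

The evidence is 2.48 times more likely if C is true than if C is false.
LR > 1, so observing E raises the odds in favor of C.


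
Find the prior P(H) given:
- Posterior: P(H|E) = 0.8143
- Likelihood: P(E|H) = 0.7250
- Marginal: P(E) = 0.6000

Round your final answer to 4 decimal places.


From Bayes' theorem: P(H|E) = P(E|H) × P(H) / P(E)

Rearranging for P(H):
P(H) = P(H|E) × P(E) / P(E|H)
     = 0.8143 × 0.6000 / 0.7250
     = 0.48858000 / 0.7250
     = 0.6739


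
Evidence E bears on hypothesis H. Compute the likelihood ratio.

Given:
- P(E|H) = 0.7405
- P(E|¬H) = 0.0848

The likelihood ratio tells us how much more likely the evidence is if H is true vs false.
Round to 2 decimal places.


Likelihood Ratio (LR) = P(E|H) / P(E|¬H)

LR = 0.7405 / 0.0848
   = 8.73

The evidence is 8.73 times more likely if H is true than if H is false.
Because LR exceeds 1, E is evidence for H.


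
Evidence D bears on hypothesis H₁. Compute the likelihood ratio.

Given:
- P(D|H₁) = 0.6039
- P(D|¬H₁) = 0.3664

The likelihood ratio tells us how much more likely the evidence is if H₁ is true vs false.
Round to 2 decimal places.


Likelihood Ratio (LR) = P(D|H₁) / P(D|¬H₁)

LR = 0.6039 / 0.3664
   = 1.65

The evidence is 1.65 times more likely if H₁ is true than if H₁ is false.
Because LR exceeds 1, D is evidence for H₁.


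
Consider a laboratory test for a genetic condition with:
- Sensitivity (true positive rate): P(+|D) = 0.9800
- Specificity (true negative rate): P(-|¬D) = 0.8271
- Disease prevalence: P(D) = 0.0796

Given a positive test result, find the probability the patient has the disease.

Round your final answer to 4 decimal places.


Let D = has disease, + = positive test

Given:
- P(D) = 0.0796 (prevalence)
- P(+|D) = 0.9800 (sensitivity)
- P(-|¬D) = 0.8271 (specificity)
- P(+|¬D) = 0.1729 (false positive rate = 1 - specificity)

Step 1: Find P(+)
P(+) = P(+|D)P(D) + P(+|¬D)P(¬D)
     = 0.9800 × 0.0796 + 0.1729 × 0.9204
     = 0.07800800 + 0.15913716
     = 0.23714516

Step 2: Apply Bayes' theorem for P(D|+)
P(D|+) = P(+|D)P(D) / P(+)
       = 0.07800800 / 0.23714516
       = 0.3289


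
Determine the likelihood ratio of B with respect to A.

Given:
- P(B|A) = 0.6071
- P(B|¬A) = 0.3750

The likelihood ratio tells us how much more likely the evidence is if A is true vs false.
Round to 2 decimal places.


Likelihood Ratio (LR) = P(B|A) / P(B|¬A)

LR = 0.6071 / 0.3750
   = 1.62

The evidence is 1.62 times more likely if A is true than if A is false.
Since LR > 1, the evidence supports A over ¬A.


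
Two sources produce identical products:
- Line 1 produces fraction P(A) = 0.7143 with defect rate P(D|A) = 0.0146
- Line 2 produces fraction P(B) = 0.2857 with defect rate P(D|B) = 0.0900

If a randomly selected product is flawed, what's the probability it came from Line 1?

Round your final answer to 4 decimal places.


Let A = from Line 1, D = flawed

Given:
- P(A) = 0.7143, P(B) = 0.2857
- P(D|A) = 0.0146, P(D|B) = 0.0900

Step 1: Find P(D)
P(D) = P(D|A)P(A) + P(D|B)P(B)
     = 0.0146 × 0.7143 + 0.0900 × 0.2857
     = 0.01042878 + 0.02571300
     = 0.03614178

Step 2: Apply Bayes' theorem
P(A|D) = P(D|A)P(A) / P(D)
       = 0.01042878 / 0.03614178
       = 0.2886


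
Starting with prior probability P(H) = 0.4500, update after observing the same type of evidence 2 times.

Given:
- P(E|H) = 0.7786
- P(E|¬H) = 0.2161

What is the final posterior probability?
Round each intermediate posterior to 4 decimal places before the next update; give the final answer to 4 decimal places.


Sequential Bayesian updating:

Initial prior: P(H) = 0.4500

Update 1:
  P(E) = 0.7786 × 0.4500 + 0.2161 × 0.5500 = 0.35037000 + 0.11885500 = 0.46922500
  P(H|E) = 0.35037000 / 0.46922500 = 0.7467

Update 2:
  P(E) = 0.7786 × 0.7467 + 0.2161 × 0.2533 = 0.58138062 + 0.05473813 = 0.63611875
  P(H|E) = 0.58138062 / 0.63611875 = 0.9139

Final posterior: 0.9139


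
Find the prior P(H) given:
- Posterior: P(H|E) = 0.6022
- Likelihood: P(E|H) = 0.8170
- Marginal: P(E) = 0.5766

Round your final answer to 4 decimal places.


From Bayes' theorem: P(H|E) = P(E|H) × P(H) / P(E)

Rearranging for P(H):
P(H) = P(H|E) × P(E) / P(E|H)
     = 0.6022 × 0.5766 / 0.8170
     = 0.34722852 / 0.8170
     = 0.4250


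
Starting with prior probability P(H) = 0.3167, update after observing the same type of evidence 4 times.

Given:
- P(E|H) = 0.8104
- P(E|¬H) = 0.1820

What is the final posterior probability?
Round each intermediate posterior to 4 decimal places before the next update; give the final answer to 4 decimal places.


Sequential Bayesian updating:

Initial prior: P(H) = 0.3167

Update 1:
  P(E) = 0.8104 × 0.3167 + 0.1820 × 0.6833 = 0.25665368 + 0.12436060 = 0.38101428
  P(H|E) = 0.25665368 / 0.38101428 = 0.6736

Update 2:
  P(E) = 0.8104 × 0.6736 + 0.1820 × 0.3264 = 0.54588544 + 0.05940480 = 0.60529024
  P(H|E) = 0.54588544 / 0.60529024 = 0.9019

Update 3:
  P(E) = 0.8104 × 0.9019 + 0.1820 × 0.0981 = 0.73089976 + 0.01785420 = 0.74875396
  P(H|E) = 0.73089976 / 0.74875396 = 0.9762

Update 4:
  P(E) = 0.8104 × 0.9762 + 0.1820 × 0.0238 = 0.79111248 + 0.00433160 = 0.79544408
  P(H|E) = 0.79111248 / 0.79544408 = 0.9946

Final posterior: 0.9946


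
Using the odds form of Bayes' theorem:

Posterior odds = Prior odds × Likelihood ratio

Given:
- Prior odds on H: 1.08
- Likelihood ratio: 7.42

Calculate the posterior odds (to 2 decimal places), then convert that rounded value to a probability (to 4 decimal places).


Step 1: Calculate posterior odds
Posterior odds = Prior odds × LR
               = 1.08 × 7.42
               = 8.01

Step 2: Convert to probability
P(H|E) = Posterior odds / (1 + Posterior odds)
       = 8.01 / (1 + 8.01)
       = 8.01 / 9.01
       = 0.8890

The evidence increased P(H) from 0.5192 to 0.8890.


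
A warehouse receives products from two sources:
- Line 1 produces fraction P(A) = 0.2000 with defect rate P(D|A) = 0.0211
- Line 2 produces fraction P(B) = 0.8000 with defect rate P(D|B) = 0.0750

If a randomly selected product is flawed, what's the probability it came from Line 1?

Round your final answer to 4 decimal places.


Let A = from Line 1, D = flawed

Given:
- P(A) = 0.2000, P(B) = 0.8000
- P(D|A) = 0.0211, P(D|B) = 0.0750

Step 1: Find P(D)
P(D) = P(D|A)P(A) + P(D|B)P(B)
     = 0.0211 × 0.2000 + 0.0750 × 0.8000
     = 0.00422000 + 0.06000000
     = 0.06422000

Step 2: Apply Bayes' theorem
P(A|D) = P(D|A)P(A) / P(D)
       = 0.00422000 / 0.06422000
       = 0.0657


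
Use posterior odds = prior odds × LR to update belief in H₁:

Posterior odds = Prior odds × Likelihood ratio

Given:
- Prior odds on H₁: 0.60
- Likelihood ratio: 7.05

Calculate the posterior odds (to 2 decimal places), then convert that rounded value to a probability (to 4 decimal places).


Step 1: Calculate posterior odds
Posterior odds = Prior odds × LR
               = 0.60 × 7.05
               = 4.23

Step 2: Convert to probability
P(H₁|E) = Posterior odds / (1 + Posterior odds)
       = 4.23 / (1 + 4.23)
       = 4.23 / 5.23
       = 0.8088

The evidence increased P(H₁) from 0.3750 to 0.8088.


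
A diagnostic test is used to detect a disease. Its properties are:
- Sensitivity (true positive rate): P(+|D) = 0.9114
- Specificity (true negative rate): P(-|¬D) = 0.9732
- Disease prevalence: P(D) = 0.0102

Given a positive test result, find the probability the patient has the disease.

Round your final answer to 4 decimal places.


Let D = has disease, + = positive test

Given:
- P(D) = 0.0102 (prevalence)
- P(+|D) = 0.9114 (sensitivity)
- P(-|¬D) = 0.9732 (specificity)
- P(+|¬D) = 0.0268 (false positive rate = 1 - specificity)

Step 1: Find P(+)
P(+) = P(+|D)P(D) + P(+|¬D)P(¬D)
     = 0.9114 × 0.0102 + 0.0268 × 0.9898
     = 0.00929628 + 0.02652664
     = 0.03582292

Step 2: Apply Bayes' theorem for P(D|+)
P(D|+) = P(+|D)P(D) / P(+)
       = 0.00929628 / 0.03582292
       = 0.2595


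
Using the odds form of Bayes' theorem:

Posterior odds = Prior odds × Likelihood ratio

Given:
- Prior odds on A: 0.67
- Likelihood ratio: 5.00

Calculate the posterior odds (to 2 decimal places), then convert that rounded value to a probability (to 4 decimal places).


Step 1: Calculate posterior odds
Posterior odds = Prior odds × LR
               = 0.67 × 5.00
               = 3.35

Step 2: Convert to probability
P(A|E) = Posterior odds / (1 + Posterior odds)
       = 3.35 / (1 + 3.35)
       = 3.35 / 4.35
       = 0.7701

The evidence increased P(A) from 0.4012 to 0.7701.


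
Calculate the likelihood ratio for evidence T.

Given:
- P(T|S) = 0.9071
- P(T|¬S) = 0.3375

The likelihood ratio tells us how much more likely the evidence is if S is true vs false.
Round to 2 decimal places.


Likelihood Ratio (LR) = P(T|S) / P(T|¬S)

LR = 0.9071 / 0.3375
   = 2.69

The evidence is 2.69 times more likely if S is true than if S is false.
Since LR > 1, the evidence supports S over ¬S.


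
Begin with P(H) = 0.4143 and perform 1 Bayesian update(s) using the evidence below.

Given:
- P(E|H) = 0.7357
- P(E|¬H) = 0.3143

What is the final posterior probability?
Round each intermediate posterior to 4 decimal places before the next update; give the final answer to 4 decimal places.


Sequential Bayesian updating:

Initial prior: P(H) = 0.4143

Update 1:
  P(E) = 0.7357 × 0.4143 + 0.3143 × 0.5857 = 0.30480051 + 0.18408551 = 0.48888602
  P(H|E) = 0.30480051 / 0.48888602 = 0.6235

Final posterior: 0.6235


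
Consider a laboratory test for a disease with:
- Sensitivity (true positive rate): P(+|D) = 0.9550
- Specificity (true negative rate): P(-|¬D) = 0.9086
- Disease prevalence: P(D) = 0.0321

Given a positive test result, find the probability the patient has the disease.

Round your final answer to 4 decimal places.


Let D = has disease, + = positive test

Given:
- P(D) = 0.0321 (prevalence)
- P(+|D) = 0.9550 (sensitivity)
- P(-|¬D) = 0.9086 (specificity)
- P(+|¬D) = 0.0914 (false positive rate = 1 - specificity)

Step 1: Find P(+)
P(+) = P(+|D)P(D) + P(+|¬D)P(¬D)
     = 0.9550 × 0.0321 + 0.0914 × 0.9679
     = 0.03065550 + 0.08846606
     = 0.11912156

Step 2: Apply Bayes' theorem for P(D|+)
P(D|+) = P(+|D)P(D) / P(+)
       = 0.03065550 / 0.11912156
       = 0.2573


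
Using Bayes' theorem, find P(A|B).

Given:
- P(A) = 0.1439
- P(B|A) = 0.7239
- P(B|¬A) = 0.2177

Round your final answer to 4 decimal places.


Bayes' theorem: P(A|B) = P(B|A) × P(A) / P(B)

Step 1: Calculate P(B) using law of total probability
P(B) = P(B|A)P(A) + P(B|¬A)P(¬A)
     = 0.7239 × 0.1439 + 0.2177 × 0.8561
     = 0.10416921 + 0.18637297
     = 0.29054218

Step 2: Apply Bayes' theorem
P(A|B) = P(B|A) × P(A) / P(B)
       = 0.10416921 / 0.29054218
       = 0.3585


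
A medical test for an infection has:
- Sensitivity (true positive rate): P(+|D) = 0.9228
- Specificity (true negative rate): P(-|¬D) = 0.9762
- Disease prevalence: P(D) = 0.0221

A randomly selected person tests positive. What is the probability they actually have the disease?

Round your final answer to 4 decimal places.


Let D = has disease, + = positive test

Given:
- P(D) = 0.0221 (prevalence)
- P(+|D) = 0.9228 (sensitivity)
- P(-|¬D) = 0.9762 (specificity)
- P(+|¬D) = 0.0238 (false positive rate = 1 - specificity)

Step 1: Find P(+)
P(+) = P(+|D)P(D) + P(+|¬D)P(¬D)
     = 0.9228 × 0.0221 + 0.0238 × 0.9779
     = 0.02039388 + 0.02327402
     = 0.04366790

Step 2: Apply Bayes' theorem for P(D|+)
P(D|+) = P(+|D)P(D) / P(+)
       = 0.02039388 / 0.04366790
       = 0.4670


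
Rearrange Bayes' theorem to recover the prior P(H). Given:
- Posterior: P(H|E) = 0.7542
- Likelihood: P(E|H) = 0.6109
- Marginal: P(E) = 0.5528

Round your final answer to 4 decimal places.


From Bayes' theorem: P(H|E) = P(E|H) × P(H) / P(E)

Rearranging for P(H):
P(H) = P(H|E) × P(E) / P(E|H)
     = 0.7542 × 0.5528 / 0.6109
     = 0.41692176 / 0.6109
     = 0.6825


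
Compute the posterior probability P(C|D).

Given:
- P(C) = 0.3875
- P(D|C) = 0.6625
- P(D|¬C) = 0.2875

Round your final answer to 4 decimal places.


Bayes' theorem: P(C|D) = P(D|C) × P(C) / P(D)

Step 1: Calculate P(D) using law of total probability
P(D) = P(D|C)P(C) + P(D|¬C)P(¬C)
     = 0.6625 × 0.3875 + 0.2875 × 0.6125
     = 0.25671875 + 0.17609375
     = 0.43281250

Step 2: Apply Bayes' theorem
P(C|D) = P(D|C) × P(C) / P(D)
       = 0.25671875 / 0.43281250
       = 0.5931


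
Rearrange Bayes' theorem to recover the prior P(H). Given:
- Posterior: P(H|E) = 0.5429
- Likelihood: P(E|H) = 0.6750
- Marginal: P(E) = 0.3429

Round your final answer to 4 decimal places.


From Bayes' theorem: P(H|E) = P(E|H) × P(H) / P(E)

Rearranging for P(H):
P(H) = P(H|E) × P(E) / P(E|H)
     = 0.5429 × 0.3429 / 0.6750
     = 0.18616041 / 0.6750
     = 0.2758


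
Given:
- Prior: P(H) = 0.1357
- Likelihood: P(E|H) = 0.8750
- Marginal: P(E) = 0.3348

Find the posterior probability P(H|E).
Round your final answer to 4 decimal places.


Using Bayes' theorem:

P(H|E) = P(E|H) × P(H) / P(E)
       = 0.8750 × 0.1357 / 0.3348
       = 0.11873750 / 0.3348
       = 0.3547

The evidence strengthens our belief in H.
Prior: 0.1357 → Posterior: 0.3547


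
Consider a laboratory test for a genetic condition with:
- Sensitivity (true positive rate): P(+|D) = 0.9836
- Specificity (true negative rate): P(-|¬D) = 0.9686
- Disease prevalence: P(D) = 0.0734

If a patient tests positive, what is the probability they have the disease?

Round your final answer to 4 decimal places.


Let D = has disease, + = positive test

Given:
- P(D) = 0.0734 (prevalence)
- P(+|D) = 0.9836 (sensitivity)
- P(-|¬D) = 0.9686 (specificity)
- P(+|¬D) = 0.0314 (false positive rate = 1 - specificity)

Step 1: Find P(+)
P(+) = P(+|D)P(D) + P(+|¬D)P(¬D)
     = 0.9836 × 0.0734 + 0.0314 × 0.9266
     = 0.07219624 + 0.02909524
     = 0.10129148

Step 2: Apply Bayes' theorem for P(D|+)
P(D|+) = P(+|D)P(D) / P(+)
       = 0.07219624 / 0.10129148
       = 0.7128


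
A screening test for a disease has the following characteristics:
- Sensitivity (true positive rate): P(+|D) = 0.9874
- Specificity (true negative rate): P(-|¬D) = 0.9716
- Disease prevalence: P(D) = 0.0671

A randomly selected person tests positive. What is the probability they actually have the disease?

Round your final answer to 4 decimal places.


Let D = has disease, + = positive test

Given:
- P(D) = 0.0671 (prevalence)
- P(+|D) = 0.9874 (sensitivity)
- P(-|¬D) = 0.9716 (specificity)
- P(+|¬D) = 0.0284 (false positive rate = 1 - specificity)

Step 1: Find P(+)
P(+) = P(+|D)P(D) + P(+|¬D)P(¬D)
     = 0.9874 × 0.0671 + 0.0284 × 0.9329
     = 0.06625454 + 0.02649436
     = 0.09274890

Step 2: Apply Bayes' theorem for P(D|+)
P(D|+) = P(+|D)P(D) / P(+)
       = 0.06625454 / 0.09274890
       = 0.7143


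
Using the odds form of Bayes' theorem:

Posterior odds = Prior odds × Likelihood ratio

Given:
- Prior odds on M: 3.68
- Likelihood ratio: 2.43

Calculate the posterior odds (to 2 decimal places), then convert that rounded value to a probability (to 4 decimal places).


Step 1: Calculate posterior odds
Posterior odds = Prior odds × LR
               = 3.68 × 2.43
               = 8.94

Step 2: Convert to probability
P(M|E) = Posterior odds / (1 + Posterior odds)
       = 8.94 / (1 + 8.94)
       = 8.94 / 9.94
       = 0.8994

The evidence increased P(M) from 0.7863 to 0.8994.


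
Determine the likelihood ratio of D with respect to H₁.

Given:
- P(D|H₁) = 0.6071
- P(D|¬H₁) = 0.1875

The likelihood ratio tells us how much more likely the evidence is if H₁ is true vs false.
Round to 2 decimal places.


Likelihood Ratio (LR) = P(D|H₁) / P(D|¬H₁)

LR = 0.6071 / 0.1875
   = 3.24

The evidence is 3.24 times more likely if H₁ is true than if H₁ is false.
LR > 1, so observing D raises the odds in favor of H₁.


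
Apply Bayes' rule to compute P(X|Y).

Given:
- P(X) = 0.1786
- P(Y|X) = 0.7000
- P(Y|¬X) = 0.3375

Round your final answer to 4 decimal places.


Bayes' theorem: P(X|Y) = P(Y|X) × P(X) / P(Y)

Step 1: Calculate P(Y) using law of total probability
P(Y) = P(Y|X)P(X) + P(Y|¬X)P(¬X)
     = 0.7000 × 0.1786 + 0.3375 × 0.8214
     = 0.12502000 + 0.27722250
     = 0.40224250

Step 2: Apply Bayes' theorem
P(X|Y) = P(Y|X) × P(X) / P(Y)
       = 0.12502000 / 0.40224250
       = 0.3108


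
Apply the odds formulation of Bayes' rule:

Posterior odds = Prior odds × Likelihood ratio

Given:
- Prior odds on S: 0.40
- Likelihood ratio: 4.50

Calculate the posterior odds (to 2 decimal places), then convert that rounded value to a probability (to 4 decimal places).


Step 1: Calculate posterior odds
Posterior odds = Prior odds × LR
               = 0.40 × 4.50
               = 1.80

Step 2: Convert to probability
P(S|E) = Posterior odds / (1 + Posterior odds)
       = 1.80 / (1 + 1.80)
       = 1.80 / 2.80
       = 0.6429

The evidence increased P(S) from 0.2857 to 0.6429.


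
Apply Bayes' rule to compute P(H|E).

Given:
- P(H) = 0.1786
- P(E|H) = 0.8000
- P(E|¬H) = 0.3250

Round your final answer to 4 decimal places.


Bayes' theorem: P(H|E) = P(E|H) × P(H) / P(E)

Step 1: Calculate P(E) using law of total probability
P(E) = P(E|H)P(H) + P(E|¬H)P(¬H)
     = 0.8000 × 0.1786 + 0.3250 × 0.8214
     = 0.14288000 + 0.26695500
     = 0.40983500

Step 2: Apply Bayes' theorem
P(H|E) = P(E|H) × P(H) / P(E)
       = 0.14288000 / 0.40983500
       = 0.3486


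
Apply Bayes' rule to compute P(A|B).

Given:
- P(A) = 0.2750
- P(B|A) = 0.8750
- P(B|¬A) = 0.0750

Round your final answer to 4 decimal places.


Bayes' theorem: P(A|B) = P(B|A) × P(A) / P(B)

Step 1: Calculate P(B) using law of total probability
P(B) = P(B|A)P(A) + P(B|¬A)P(¬A)
     = 0.8750 × 0.2750 + 0.0750 × 0.7250
     = 0.24062500 + 0.05437500
     = 0.29500000

Step 2: Apply Bayes' theorem
P(A|B) = P(B|A) × P(A) / P(B)
       = 0.24062500 / 0.29500000
       = 0.8157


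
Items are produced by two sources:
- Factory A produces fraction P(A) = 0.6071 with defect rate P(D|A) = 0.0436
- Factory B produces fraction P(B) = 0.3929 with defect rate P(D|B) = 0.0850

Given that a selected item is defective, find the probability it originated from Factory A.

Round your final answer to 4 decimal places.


Let A = from Factory A, D = defective

Given:
- P(A) = 0.6071, P(B) = 0.3929
- P(D|A) = 0.0436, P(D|B) = 0.0850

Step 1: Find P(D)
P(D) = P(D|A)P(A) + P(D|B)P(B)
     = 0.0436 × 0.6071 + 0.0850 × 0.3929
     = 0.02646956 + 0.03339650
     = 0.05986606

Step 2: Apply Bayes' theorem
P(A|D) = P(D|A)P(A) / P(D)
       = 0.02646956 / 0.05986606
       = 0.4421


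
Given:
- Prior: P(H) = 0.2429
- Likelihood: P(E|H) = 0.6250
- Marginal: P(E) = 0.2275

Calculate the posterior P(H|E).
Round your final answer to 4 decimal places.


Using Bayes' theorem:

P(H|E) = P(E|H) × P(H) / P(E)
       = 0.6250 × 0.2429 / 0.2275
       = 0.15181250 / 0.2275
       = 0.6673

The evidence strengthens our belief in H.
Prior: 0.2429 → Posterior: 0.6673


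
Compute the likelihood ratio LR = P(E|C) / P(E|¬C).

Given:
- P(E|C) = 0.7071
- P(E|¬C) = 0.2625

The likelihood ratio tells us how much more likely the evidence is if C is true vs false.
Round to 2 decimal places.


Likelihood Ratio (LR) = P(E|C) / P(E|¬C)

LR = 0.7071 / 0.2625
   = 2.69

The evidence is 2.69 times more likely if C is true than if C is false.
LR > 1, so observing E raises the odds in favor of C.


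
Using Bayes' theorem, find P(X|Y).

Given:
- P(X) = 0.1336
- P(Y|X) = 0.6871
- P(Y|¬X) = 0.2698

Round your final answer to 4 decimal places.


Bayes' theorem: P(X|Y) = P(Y|X) × P(X) / P(Y)

Step 1: Calculate P(Y) using law of total probability
P(Y) = P(Y|X)P(X) + P(Y|¬X)P(¬X)
     = 0.6871 × 0.1336 + 0.2698 × 0.8664
     = 0.09179656 + 0.23375472
     = 0.32555128

Step 2: Apply Bayes' theorem
P(X|Y) = P(Y|X) × P(X) / P(Y)
       = 0.09179656 / 0.32555128
       = 0.2820


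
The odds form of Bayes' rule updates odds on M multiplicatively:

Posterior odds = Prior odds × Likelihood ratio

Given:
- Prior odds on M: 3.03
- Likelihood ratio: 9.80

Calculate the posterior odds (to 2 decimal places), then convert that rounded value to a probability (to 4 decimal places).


Step 1: Calculate posterior odds
Posterior odds = Prior odds × LR
               = 3.03 × 9.80
               = 29.69

Step 2: Convert to probability
P(M|E) = Posterior odds / (1 + Posterior odds)
       = 29.69 / (1 + 29.69)
       = 29.69 / 30.69
       = 0.9674

The evidence increased P(M) from 0.7519 to 0.9674.


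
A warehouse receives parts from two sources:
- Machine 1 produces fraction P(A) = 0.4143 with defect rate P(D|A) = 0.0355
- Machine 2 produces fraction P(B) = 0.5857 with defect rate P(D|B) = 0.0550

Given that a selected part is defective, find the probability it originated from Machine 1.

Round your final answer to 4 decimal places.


Let A = from Machine 1, D = defective

Given:
- P(A) = 0.4143, P(B) = 0.5857
- P(D|A) = 0.0355, P(D|B) = 0.0550

Step 1: Find P(D)
P(D) = P(D|A)P(A) + P(D|B)P(B)
     = 0.0355 × 0.4143 + 0.0550 × 0.5857
     = 0.01470765 + 0.03221350
     = 0.04692115

Step 2: Apply Bayes' theorem
P(A|D) = P(D|A)P(A) / P(D)
       = 0.01470765 / 0.04692115
       = 0.3135


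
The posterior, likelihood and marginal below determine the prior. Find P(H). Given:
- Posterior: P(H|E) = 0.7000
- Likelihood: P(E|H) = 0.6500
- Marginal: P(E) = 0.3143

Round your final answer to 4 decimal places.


From Bayes' theorem: P(H|E) = P(E|H) × P(H) / P(E)

Rearranging for P(H):
P(H) = P(H|E) × P(E) / P(E|H)
     = 0.7000 × 0.3143 / 0.6500
     = 0.22001000 / 0.6500
     = 0.3385


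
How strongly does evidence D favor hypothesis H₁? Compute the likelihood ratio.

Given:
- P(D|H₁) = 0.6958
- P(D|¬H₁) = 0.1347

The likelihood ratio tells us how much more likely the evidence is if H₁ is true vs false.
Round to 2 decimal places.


Likelihood Ratio (LR) = P(D|H₁) / P(D|¬H₁)

LR = 0.6958 / 0.1347
   = 5.17

The evidence is 5.17 times more likely if H₁ is true than if H₁ is false.
Since LR > 1, the evidence supports H₁ over ¬H₁.


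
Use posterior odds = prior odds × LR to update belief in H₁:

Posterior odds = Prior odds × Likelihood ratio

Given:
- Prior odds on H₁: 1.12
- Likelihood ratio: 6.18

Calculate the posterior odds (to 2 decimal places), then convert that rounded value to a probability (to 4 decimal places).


Step 1: Calculate posterior odds
Posterior odds = Prior odds × LR
               = 1.12 × 6.18
               = 6.92

Step 2: Convert to probability
P(H₁|E) = Posterior odds / (1 + Posterior odds)
       = 6.92 / (1 + 6.92)
       = 6.92 / 7.92
       = 0.8737

The evidence increased P(H₁) from 0.5283 to 0.8737.


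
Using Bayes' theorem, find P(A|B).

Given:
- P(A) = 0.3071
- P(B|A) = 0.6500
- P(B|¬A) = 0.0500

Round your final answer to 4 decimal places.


Bayes' theorem: P(A|B) = P(B|A) × P(A) / P(B)

Step 1: Calculate P(B) using law of total probability
P(B) = P(B|A)P(A) + P(B|¬A)P(¬A)
     = 0.6500 × 0.3071 + 0.0500 × 0.6929
     = 0.19961500 + 0.03464500
     = 0.23426000

Step 2: Apply Bayes' theorem
P(A|B) = P(B|A) × P(A) / P(B)
       = 0.19961500 / 0.23426000
       = 0.8521


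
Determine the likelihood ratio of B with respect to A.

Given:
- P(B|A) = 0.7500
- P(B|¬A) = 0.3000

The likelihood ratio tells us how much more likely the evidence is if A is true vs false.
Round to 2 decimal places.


Likelihood Ratio (LR) = P(B|A) / P(B|¬A)

LR = 0.7500 / 0.3000
   = 2.50

The evidence is 2.50 times more likely if A is true than if A is false.
LR > 1, so observing B raises the odds in favor of A.


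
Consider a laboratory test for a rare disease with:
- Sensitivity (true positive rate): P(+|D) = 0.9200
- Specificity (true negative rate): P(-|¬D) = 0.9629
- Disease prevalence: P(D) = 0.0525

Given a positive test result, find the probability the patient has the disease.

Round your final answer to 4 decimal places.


Let D = has disease, + = positive test

Given:
- P(D) = 0.0525 (prevalence)
- P(+|D) = 0.9200 (sensitivity)
- P(-|¬D) = 0.9629 (specificity)
- P(+|¬D) = 0.0371 (false positive rate = 1 - specificity)

Step 1: Find P(+)
P(+) = P(+|D)P(D) + P(+|¬D)P(¬D)
     = 0.9200 × 0.0525 + 0.0371 × 0.9475
     = 0.04830000 + 0.03515225
     = 0.08345225

Step 2: Apply Bayes' theorem for P(D|+)
P(D|+) = P(+|D)P(D) / P(+)
       = 0.04830000 / 0.08345225
       = 0.5788


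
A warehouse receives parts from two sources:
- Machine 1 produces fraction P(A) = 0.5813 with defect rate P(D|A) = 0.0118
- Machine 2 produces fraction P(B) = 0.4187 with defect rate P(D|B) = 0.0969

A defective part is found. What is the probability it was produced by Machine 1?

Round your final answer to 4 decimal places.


Let A = from Machine 1, D = defective

Given:
- P(A) = 0.5813, P(B) = 0.4187
- P(D|A) = 0.0118, P(D|B) = 0.0969

Step 1: Find P(D)
P(D) = P(D|A)P(A) + P(D|B)P(B)
     = 0.0118 × 0.5813 + 0.0969 × 0.4187
     = 0.00685934 + 0.04057203
     = 0.04743137

Step 2: Apply Bayes' theorem
P(A|D) = P(D|A)P(A) / P(D)
       = 0.00685934 / 0.04743137
       = 0.1446


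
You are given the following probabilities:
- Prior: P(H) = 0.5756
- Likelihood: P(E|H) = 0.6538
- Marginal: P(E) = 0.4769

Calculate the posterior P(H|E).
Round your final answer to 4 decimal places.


Using Bayes' theorem:

P(H|E) = P(E|H) × P(H) / P(E)
       = 0.6538 × 0.5756 / 0.4769
       = 0.37632728 / 0.4769
       = 0.7891

The evidence strengthens our belief in H.
Prior: 0.5756 → Posterior: 0.7891


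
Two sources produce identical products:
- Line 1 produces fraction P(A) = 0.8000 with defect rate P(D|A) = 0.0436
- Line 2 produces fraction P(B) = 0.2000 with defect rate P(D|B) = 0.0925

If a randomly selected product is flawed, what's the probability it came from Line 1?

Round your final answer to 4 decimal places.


Let A = from Line 1, D = flawed

Given:
- P(A) = 0.8000, P(B) = 0.2000
- P(D|A) = 0.0436, P(D|B) = 0.0925

Step 1: Find P(D)
P(D) = P(D|A)P(A) + P(D|B)P(B)
     = 0.0436 × 0.8000 + 0.0925 × 0.2000
     = 0.03488000 + 0.01850000
     = 0.05338000

Step 2: Apply Bayes' theorem
P(A|D) = P(D|A)P(A) / P(D)
       = 0.03488000 / 0.05338000
       = 0.6534


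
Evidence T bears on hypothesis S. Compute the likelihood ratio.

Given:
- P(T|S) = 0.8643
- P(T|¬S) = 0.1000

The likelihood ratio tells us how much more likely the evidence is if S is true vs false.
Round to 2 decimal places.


Likelihood Ratio (LR) = P(T|S) / P(T|¬S)

LR = 0.8643 / 0.1000
   = 8.64

The evidence is 8.64 times more likely if S is true than if S is false.
Because LR exceeds 1, T is evidence for S.


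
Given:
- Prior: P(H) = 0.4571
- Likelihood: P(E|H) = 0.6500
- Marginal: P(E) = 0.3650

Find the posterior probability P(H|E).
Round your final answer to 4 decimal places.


Using Bayes' theorem:

P(H|E) = P(E|H) × P(H) / P(E)
       = 0.6500 × 0.4571 / 0.3650
       = 0.29711500 / 0.3650
       = 0.8140

The evidence strengthens our belief in H.
Prior: 0.4571 → Posterior: 0.8140


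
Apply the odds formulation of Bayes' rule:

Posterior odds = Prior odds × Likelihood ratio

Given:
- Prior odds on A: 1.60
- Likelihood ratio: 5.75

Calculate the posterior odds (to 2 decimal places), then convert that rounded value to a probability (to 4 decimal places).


Step 1: Calculate posterior odds
Posterior odds = Prior odds × LR
               = 1.60 × 5.75
               = 9.20

Step 2: Convert to probability
P(A|E) = Posterior odds / (1 + Posterior odds)
       = 9.20 / (1 + 9.20)
       = 9.20 / 10.20
       = 0.9020

The evidence increased P(A) from 0.6154 to 0.9020.


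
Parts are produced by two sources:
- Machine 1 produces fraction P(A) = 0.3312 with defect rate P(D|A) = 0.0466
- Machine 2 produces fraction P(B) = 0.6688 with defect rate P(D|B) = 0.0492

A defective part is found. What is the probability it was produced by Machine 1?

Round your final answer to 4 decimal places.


Let A = from Machine 1, D = defective

Given:
- P(A) = 0.3312, P(B) = 0.6688
- P(D|A) = 0.0466, P(D|B) = 0.0492

Step 1: Find P(D)
P(D) = P(D|A)P(A) + P(D|B)P(B)
     = 0.0466 × 0.3312 + 0.0492 × 0.6688
     = 0.01543392 + 0.03290496
     = 0.04833888

Step 2: Apply Bayes' theorem
P(A|D) = P(D|A)P(A) / P(D)
       = 0.01543392 / 0.04833888
       = 0.3193


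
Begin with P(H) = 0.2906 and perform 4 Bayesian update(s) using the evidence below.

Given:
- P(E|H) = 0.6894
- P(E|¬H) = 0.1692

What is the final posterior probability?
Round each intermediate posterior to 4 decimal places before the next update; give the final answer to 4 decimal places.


Sequential Bayesian updating:

Initial prior: P(H) = 0.2906

Update 1:
  P(E) = 0.6894 × 0.2906 + 0.1692 × 0.7094 = 0.20033964 + 0.12003048 = 0.32037012
  P(H|E) = 0.20033964 / 0.32037012 = 0.6253

Update 2:
  P(E) = 0.6894 × 0.6253 + 0.1692 × 0.3747 = 0.43108182 + 0.06339924 = 0.49448106
  P(H|E) = 0.43108182 / 0.49448106 = 0.8718

Update 3:
  P(E) = 0.6894 × 0.8718 + 0.1692 × 0.1282 = 0.60101892 + 0.02169144 = 0.62271036
  P(H|E) = 0.60101892 / 0.62271036 = 0.9652

Update 4:
  P(E) = 0.6894 × 0.9652 + 0.1692 × 0.0348 = 0.66540888 + 0.00588816 = 0.67129704
  P(H|E) = 0.66540888 / 0.67129704 = 0.9912

Final posterior: 0.9912


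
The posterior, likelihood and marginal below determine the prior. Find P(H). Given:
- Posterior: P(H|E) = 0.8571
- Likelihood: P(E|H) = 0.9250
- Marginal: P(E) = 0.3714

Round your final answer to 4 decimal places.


From Bayes' theorem: P(H|E) = P(E|H) × P(H) / P(E)

Rearranging for P(H):
P(H) = P(H|E) × P(E) / P(E|H)
     = 0.8571 × 0.3714 / 0.9250
     = 0.31832694 / 0.9250
     = 0.3441


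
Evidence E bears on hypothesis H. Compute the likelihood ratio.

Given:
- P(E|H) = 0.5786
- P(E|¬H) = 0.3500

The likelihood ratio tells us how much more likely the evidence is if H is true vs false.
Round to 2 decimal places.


Likelihood Ratio (LR) = P(E|H) / P(E|¬H)

LR = 0.5786 / 0.3500
   = 1.65

The evidence is 1.65 times more likely if H is true than if H is false.
LR > 1, so observing E raises the odds in favor of H.


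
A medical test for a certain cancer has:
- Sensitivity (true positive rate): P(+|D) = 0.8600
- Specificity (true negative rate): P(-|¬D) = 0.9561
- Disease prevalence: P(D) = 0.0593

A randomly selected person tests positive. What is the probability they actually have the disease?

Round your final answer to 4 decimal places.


Let D = has disease, + = positive test

Given:
- P(D) = 0.0593 (prevalence)
- P(+|D) = 0.8600 (sensitivity)
- P(-|¬D) = 0.9561 (specificity)
- P(+|¬D) = 0.0439 (false positive rate = 1 - specificity)

Step 1: Find P(+)
P(+) = P(+|D)P(D) + P(+|¬D)P(¬D)
     = 0.8600 × 0.0593 + 0.0439 × 0.9407
     = 0.05099800 + 0.04129673
     = 0.09229473

Step 2: Apply Bayes' theorem for P(D|+)
P(D|+) = P(+|D)P(D) / P(+)
       = 0.05099800 / 0.09229473
       = 0.5526


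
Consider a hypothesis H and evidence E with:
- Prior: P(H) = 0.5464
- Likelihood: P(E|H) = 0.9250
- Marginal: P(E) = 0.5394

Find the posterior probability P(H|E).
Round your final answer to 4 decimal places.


Using Bayes' theorem:

P(H|E) = P(E|H) × P(H) / P(E)
       = 0.9250 × 0.5464 / 0.5394
       = 0.50542000 / 0.5394
       = 0.9370

The evidence strengthens our belief in H.
Prior: 0.5464 → Posterior: 0.9370
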